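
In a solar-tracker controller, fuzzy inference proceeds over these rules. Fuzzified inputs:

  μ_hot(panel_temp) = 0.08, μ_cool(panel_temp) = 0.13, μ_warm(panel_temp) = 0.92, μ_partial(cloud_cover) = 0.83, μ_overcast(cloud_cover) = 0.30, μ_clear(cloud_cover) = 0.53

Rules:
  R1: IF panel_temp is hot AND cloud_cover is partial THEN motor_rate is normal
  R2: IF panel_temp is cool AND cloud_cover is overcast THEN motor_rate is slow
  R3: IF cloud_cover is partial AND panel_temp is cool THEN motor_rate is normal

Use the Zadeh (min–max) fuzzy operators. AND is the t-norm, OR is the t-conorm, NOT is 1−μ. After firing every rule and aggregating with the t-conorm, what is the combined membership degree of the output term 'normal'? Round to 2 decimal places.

0.13

R1: hot=0.08, partial=0.83; AND[min(a, b)] → w = 0.08
R2: cool=0.13, overcast=0.30; AND[min(a, b)] → w = 0.13
R3: partial=0.83, cool=0.13; AND[min(a, b)] → w = 0.13
Rules with consequent 'normal': {R1, R3} → strengths 0.08, 0.13
Aggregate via t-conorm [max(a, b)]: 0.13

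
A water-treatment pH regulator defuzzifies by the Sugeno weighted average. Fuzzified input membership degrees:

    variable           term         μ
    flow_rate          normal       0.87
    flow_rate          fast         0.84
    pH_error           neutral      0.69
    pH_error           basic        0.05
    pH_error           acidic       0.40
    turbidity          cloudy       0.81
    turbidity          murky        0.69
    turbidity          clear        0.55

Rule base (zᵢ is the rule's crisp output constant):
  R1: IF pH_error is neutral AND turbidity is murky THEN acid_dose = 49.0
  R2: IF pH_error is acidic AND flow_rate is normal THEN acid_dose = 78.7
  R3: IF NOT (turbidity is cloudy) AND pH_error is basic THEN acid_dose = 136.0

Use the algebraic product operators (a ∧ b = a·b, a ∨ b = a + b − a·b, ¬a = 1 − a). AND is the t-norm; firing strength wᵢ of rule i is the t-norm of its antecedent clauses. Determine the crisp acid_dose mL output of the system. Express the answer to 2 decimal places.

62.39

R1 (z=49.0): neutral=0.69, murky=0.69; AND[a·b] → w = 0.4761
R2 (z=78.7): acidic=0.40, normal=0.87; AND[a·b] → w = 0.3480
R3 (z=136.0): ¬cloudy=1−0.81=0.19, basic=0.05; AND[a·b] → w = 0.0095
Weighted average = (0.4761·49.0 + 0.3480·78.7 + 0.0095·136.0) / (0.4761 + 0.3480 + 0.0095)
  = 52.0085 / 0.8336 = 62.39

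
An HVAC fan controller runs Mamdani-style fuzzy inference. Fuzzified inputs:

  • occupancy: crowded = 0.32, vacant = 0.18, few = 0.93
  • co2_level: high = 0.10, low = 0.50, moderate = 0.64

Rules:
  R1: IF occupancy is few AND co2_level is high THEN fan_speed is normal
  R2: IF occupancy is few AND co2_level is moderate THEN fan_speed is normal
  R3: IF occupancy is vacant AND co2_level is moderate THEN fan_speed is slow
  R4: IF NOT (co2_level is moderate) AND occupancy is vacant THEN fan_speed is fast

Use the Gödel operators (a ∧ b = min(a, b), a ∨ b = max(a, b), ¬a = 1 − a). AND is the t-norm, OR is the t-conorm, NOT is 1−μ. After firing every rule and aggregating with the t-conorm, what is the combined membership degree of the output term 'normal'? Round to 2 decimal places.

0.64

R1: few=0.93, high=0.10; AND[min(a, b)] → w = 0.10
R2: few=0.93, moderate=0.64; AND[min(a, b)] → w = 0.64
R3: vacant=0.18, moderate=0.64; AND[min(a, b)] → w = 0.18
R4: ¬moderate=1−0.64=0.36, vacant=0.18; AND[min(a, b)] → w = 0.18
Rules with consequent 'normal': {R1, R2} → strengths 0.10, 0.64
Aggregate via t-conorm [max(a, b)]: 0.64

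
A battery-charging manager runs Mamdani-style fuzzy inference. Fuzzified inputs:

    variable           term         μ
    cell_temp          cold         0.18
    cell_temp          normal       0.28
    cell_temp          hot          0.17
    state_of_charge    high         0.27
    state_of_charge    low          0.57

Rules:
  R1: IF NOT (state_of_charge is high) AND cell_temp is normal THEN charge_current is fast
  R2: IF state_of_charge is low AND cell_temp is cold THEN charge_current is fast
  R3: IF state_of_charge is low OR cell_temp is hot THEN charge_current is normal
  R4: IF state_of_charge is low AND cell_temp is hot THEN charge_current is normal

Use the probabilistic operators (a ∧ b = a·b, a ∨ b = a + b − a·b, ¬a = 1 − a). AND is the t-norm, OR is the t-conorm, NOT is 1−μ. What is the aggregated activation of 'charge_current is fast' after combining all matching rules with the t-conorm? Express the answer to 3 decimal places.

0.286

R1: ¬high=1−0.27=0.73, normal=0.28; AND[a·b] → w = 0.2044
R2: low=0.57, cold=0.18; AND[a·b] → w = 0.1026
R3: low=0.57, hot=0.17; OR[a + b − a·b] → w = 0.6431
R4: low=0.57, hot=0.17; AND[a·b] → w = 0.0969
Rules with consequent 'fast': {R1, R2} → strengths 0.2044, 0.1026
Aggregate via t-conorm [a + b − a·b]: 0.2860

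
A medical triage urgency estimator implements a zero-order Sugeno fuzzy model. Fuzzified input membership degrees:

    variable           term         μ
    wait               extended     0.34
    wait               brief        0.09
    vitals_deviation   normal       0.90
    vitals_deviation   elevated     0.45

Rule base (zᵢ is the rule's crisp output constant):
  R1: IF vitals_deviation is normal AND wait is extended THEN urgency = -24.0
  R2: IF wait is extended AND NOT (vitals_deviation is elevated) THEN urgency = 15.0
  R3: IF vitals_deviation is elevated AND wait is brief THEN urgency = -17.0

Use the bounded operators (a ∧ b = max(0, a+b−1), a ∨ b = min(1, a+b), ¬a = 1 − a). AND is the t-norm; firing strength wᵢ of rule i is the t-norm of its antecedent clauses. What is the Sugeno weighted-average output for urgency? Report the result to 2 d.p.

R1 (z=-24.0): normal=0.90, extended=0.34; AND[max(0, a+b−1)] → w = 0.24
R2 (z=15.0): extended=0.34, ¬elevated=1−0.45=0.55; AND[max(0, a+b−1)] → w = 0.00
R3 (z=-17.0): elevated=0.45, brief=0.09; AND[max(0, a+b−1)] → w = 0.00
Weighted average = (0.24·-24.0 + 0.00·15.0 + 0.00·-17.0) / (0.24 + 0.00 + 0.00)
  = -5.7600 / 0.2400 = -24.00

-24.00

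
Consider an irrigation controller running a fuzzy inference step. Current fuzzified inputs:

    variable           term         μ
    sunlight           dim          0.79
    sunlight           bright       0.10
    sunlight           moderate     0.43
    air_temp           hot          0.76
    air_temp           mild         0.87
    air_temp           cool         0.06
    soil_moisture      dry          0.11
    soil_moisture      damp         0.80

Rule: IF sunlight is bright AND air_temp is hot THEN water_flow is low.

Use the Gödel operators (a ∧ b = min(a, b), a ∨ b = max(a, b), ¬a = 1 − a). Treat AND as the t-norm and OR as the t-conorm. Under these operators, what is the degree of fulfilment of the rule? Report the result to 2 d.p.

0.10

firing strength: bright=0.10, hot=0.76; AND[min(a, b)] → w = 0.10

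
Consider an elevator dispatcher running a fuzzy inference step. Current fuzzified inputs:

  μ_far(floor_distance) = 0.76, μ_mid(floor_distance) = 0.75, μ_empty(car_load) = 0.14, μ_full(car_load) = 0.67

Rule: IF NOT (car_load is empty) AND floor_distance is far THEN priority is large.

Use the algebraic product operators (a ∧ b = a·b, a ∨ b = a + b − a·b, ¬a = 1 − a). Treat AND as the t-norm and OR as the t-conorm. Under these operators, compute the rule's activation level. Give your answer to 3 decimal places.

firing strength: ¬empty=1−0.14=0.86, far=0.76; AND[a·b] → w = 0.6536

0.654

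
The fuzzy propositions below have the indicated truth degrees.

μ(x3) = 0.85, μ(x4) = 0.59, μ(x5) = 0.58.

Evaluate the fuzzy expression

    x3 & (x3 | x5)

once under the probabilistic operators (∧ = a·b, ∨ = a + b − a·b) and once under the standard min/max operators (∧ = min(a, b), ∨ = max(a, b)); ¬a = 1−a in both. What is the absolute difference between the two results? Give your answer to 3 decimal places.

Under probabilistic:
  x3 | x5 = a + b − a·b on (0.8500, 0.5800) = 0.9370
  x3 & (x3 | x5) = a·b on (0.8500, 0.9370) = 0.7964
  → value = 0.7964
Under standard min/max:
  x3 | x5 = max(a, b) on (0.85, 0.58) = 0.85
  x3 & (x3 | x5) = min(a, b) on (0.85, 0.85) = 0.85
  → value = 0.8500
|0.7964 − 0.8500| = 0.054

0.054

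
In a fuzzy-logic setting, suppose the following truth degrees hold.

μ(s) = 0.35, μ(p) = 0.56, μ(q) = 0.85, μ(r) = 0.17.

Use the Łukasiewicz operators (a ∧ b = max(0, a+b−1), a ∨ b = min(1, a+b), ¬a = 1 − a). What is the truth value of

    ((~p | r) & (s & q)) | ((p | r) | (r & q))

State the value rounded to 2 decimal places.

~p = 1 − 0.56 = 0.44
~p | r = min(1, a+b) on (0.44, 0.17) = 0.61
s & q = max(0, a+b−1) on (0.35, 0.85) = 0.20
(~p | r) & (s & q) = max(0, a+b−1) on (0.61, 0.20) = 0.00
p | r = min(1, a+b) on (0.56, 0.17) = 0.73
r & q = max(0, a+b−1) on (0.17, 0.85) = 0.02
(p | r) | (r & q) = min(1, a+b) on (0.73, 0.02) = 0.75
((~p | r) & (s & q)) | ((p | r) | (r & q)) = min(1, a+b) on (0.00, 0.75) = 0.75

0.75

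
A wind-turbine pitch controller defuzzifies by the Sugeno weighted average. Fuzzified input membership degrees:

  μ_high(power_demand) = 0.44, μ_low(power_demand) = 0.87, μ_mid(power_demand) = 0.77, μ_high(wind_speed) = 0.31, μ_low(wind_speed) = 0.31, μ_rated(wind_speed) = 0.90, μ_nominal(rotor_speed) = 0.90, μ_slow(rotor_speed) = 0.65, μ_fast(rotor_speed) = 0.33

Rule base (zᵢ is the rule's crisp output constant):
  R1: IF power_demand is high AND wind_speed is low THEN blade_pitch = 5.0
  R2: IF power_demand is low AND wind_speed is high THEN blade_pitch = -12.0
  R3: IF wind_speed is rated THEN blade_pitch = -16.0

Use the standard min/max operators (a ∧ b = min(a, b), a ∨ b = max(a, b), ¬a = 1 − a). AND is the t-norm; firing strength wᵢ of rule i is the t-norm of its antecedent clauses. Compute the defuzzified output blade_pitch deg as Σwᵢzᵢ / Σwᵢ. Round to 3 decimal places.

R1 (z=5.0): high=0.44, low=0.31; AND[min(a, b)] → w = 0.31
R2 (z=-12.0): low=0.87, high=0.31; AND[min(a, b)] → w = 0.31
R3 (z=-16.0): rated=0.90 → w = 0.90
Weighted average = (0.31·5.0 + 0.31·-12.0 + 0.90·-16.0) / (0.31 + 0.31 + 0.90)
  = -16.5700 / 1.5200 = -10.901

-10.901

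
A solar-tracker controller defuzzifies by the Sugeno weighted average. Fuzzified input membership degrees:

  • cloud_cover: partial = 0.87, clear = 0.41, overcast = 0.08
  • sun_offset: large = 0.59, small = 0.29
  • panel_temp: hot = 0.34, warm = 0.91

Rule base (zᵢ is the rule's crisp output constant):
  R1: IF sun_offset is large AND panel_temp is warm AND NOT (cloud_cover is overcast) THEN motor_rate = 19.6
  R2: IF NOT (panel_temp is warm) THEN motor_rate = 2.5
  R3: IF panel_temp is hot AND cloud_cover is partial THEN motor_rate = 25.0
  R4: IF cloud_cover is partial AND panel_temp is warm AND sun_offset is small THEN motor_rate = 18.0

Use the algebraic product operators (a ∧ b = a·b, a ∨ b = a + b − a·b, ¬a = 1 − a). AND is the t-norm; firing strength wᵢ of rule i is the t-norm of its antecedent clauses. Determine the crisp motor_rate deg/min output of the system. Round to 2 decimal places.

R1 (z=19.6): large=0.59, warm=0.91, ¬overcast=1−0.08=0.92; AND[a·b] → w = 0.4939
R2 (z=2.5): ¬warm=1−0.91=0.09 → w = 0.0900
R3 (z=25.0): hot=0.34, partial=0.87; AND[a·b] → w = 0.2958
R4 (z=18.0): partial=0.87, warm=0.91, small=0.29; AND[a·b] → w = 0.2296
Weighted average = (0.4939·19.6 + 0.0900·2.5 + 0.2958·25.0 + 0.2296·18.0) / (0.4939 + 0.0900 + 0.2958 + 0.2296)
  = 21.4341 / 1.1093 = 19.32

19.32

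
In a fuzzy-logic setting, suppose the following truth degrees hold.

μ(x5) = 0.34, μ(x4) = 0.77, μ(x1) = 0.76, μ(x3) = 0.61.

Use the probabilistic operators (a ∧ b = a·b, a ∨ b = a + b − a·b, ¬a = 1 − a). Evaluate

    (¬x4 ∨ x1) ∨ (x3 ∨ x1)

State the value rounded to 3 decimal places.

0.983

¬x4 = 1 − 0.7700 = 0.2300
¬x4 ∨ x1 = a + b − a·b on (0.2300, 0.7600) = 0.8152
x3 ∨ x1 = a + b − a·b on (0.6100, 0.7600) = 0.9064
(¬x4 ∨ x1) ∨ (x3 ∨ x1) = a + b − a·b on (0.8152, 0.9064) = 0.9827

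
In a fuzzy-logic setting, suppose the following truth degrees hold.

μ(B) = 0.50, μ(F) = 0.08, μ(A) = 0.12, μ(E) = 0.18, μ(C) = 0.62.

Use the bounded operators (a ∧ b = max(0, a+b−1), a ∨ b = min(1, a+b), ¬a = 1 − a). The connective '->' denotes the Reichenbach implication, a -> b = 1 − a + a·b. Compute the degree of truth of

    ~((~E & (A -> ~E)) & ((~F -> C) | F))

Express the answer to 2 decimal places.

~E = 1 − 0.18 = 0.82
~E = 1 − 0.18 = 0.82
A -> ~E  [Reichenbach: 1 − a + a·b] with a=0.12, b=0.82 → 0.98
~E & (A -> ~E) = max(0, a+b−1) on (0.82, 0.98) = 0.80
~F = 1 − 0.08 = 0.92
~F -> C  [Reichenbach: 1 − a + a·b] with a=0.92, b=0.62 → 0.65
(~F -> C) | F = min(1, a+b) on (0.65, 0.08) = 0.73
(~E & (A -> ~E)) & ((~F -> C) | F) = max(0, a+b−1) on (0.80, 0.73) = 0.53
~((~E & (A -> ~E)) & ((~F -> C) | F)) = 1 − 0.53 = 0.47

0.47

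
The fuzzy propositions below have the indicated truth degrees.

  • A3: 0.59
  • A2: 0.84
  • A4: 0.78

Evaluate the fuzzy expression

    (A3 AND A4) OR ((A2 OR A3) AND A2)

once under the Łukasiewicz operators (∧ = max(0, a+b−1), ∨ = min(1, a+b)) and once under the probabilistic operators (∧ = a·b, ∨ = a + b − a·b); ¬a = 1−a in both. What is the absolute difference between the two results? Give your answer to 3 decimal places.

0.116

Under Łukasiewicz:
  A3 AND A4 = max(0, a+b−1) on (0.59, 0.78) = 0.37
  A2 OR A3 = min(1, a+b) on (0.84, 0.59) = 1.00
  (A2 OR A3) AND A2 = max(0, a+b−1) on (1.00, 0.84) = 0.84
  (A3 AND A4) OR ((A2 OR A3) AND A2) = min(1, a+b) on (0.37, 0.84) = 1.00
  → value = 1.0000
Under probabilistic:
  A3 AND A4 = a·b on (0.5900, 0.7800) = 0.4602
  A2 OR A3 = a + b − a·b on (0.8400, 0.5900) = 0.9344
  (A2 OR A3) AND A2 = a·b on (0.9344, 0.8400) = 0.7849
  (A3 AND A4) OR ((A2 OR A3) AND A2) = a + b − a·b on (0.4602, 0.7849) = 0.8839
  → value = 0.8839
|1.0000 − 0.8839| = 0.116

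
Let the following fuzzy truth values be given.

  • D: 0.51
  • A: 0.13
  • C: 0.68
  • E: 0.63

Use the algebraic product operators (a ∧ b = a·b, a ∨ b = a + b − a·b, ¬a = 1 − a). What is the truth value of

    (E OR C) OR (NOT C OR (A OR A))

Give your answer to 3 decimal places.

0.939

E OR C = a + b − a·b on (0.6300, 0.6800) = 0.8816
NOT C = 1 − 0.6800 = 0.3200
A OR A = a + b − a·b on (0.1300, 0.1300) = 0.2431
NOT C OR (A OR A) = a + b − a·b on (0.3200, 0.2431) = 0.4853
(E OR C) OR (NOT C OR (A OR A)) = a + b − a·b on (0.8816, 0.4853) = 0.9391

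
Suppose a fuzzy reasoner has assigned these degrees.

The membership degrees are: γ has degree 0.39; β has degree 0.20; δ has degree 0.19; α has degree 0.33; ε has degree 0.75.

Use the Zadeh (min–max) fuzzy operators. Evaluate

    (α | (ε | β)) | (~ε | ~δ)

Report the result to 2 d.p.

ε | β = max(a, b) on (0.75, 0.20) = 0.75
α | (ε | β) = max(a, b) on (0.33, 0.75) = 0.75
~ε = 1 − 0.75 = 0.25
~δ = 1 − 0.19 = 0.81
~ε | ~δ = max(a, b) on (0.25, 0.81) = 0.81
(α | (ε | β)) | (~ε | ~δ) = max(a, b) on (0.75, 0.81) = 0.81

0.81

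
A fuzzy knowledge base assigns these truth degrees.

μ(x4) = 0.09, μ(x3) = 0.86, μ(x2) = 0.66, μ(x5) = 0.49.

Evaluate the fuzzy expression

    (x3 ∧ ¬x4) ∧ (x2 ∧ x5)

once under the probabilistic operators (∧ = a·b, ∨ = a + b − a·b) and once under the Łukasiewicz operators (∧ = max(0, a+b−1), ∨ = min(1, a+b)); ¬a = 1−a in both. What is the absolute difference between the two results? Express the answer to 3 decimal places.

Under probabilistic:
  ¬x4 = 1 − 0.0900 = 0.9100
  x3 ∧ ¬x4 = a·b on (0.8600, 0.9100) = 0.7826
  x2 ∧ x5 = a·b on (0.6600, 0.4900) = 0.3234
  (x3 ∧ ¬x4) ∧ (x2 ∧ x5) = a·b on (0.7826, 0.3234) = 0.2531
  → value = 0.2531
Under Łukasiewicz:
  ¬x4 = 1 − 0.09 = 0.91
  x3 ∧ ¬x4 = max(0, a+b−1) on (0.86, 0.91) = 0.77
  x2 ∧ x5 = max(0, a+b−1) on (0.66, 0.49) = 0.15
  (x3 ∧ ¬x4) ∧ (x2 ∧ x5) = max(0, a+b−1) on (0.77, 0.15) = 0.00
  → value = 0.0000
|0.2531 − 0.0000| = 0.253

0.253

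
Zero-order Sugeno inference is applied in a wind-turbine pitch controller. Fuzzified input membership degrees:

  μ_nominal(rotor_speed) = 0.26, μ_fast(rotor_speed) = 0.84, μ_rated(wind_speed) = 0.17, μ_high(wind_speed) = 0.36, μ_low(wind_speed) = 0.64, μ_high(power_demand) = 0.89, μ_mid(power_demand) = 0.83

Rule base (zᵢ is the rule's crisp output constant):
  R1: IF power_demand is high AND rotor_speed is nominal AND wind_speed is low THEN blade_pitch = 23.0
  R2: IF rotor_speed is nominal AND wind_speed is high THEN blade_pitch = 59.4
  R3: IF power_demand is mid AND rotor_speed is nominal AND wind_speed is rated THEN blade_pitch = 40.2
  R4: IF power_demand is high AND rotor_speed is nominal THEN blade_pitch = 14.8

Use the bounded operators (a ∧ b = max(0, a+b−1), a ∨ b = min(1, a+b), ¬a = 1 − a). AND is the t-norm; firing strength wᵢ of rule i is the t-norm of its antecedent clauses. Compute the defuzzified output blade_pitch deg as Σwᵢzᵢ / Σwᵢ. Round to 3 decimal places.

14.800

R1 (z=23.0): high=0.89, nominal=0.26, low=0.64; AND[max(0, a+b−1)] → w = 0.00
R2 (z=59.4): nominal=0.26, high=0.36; AND[max(0, a+b−1)] → w = 0.00
R3 (z=40.2): mid=0.83, nominal=0.26, rated=0.17; AND[max(0, a+b−1)] → w = 0.00
R4 (z=14.8): high=0.89, nominal=0.26; AND[max(0, a+b−1)] → w = 0.15
Weighted average = (0.00·23.0 + 0.00·59.4 + 0.00·40.2 + 0.15·14.8) / (0.00 + 0.00 + 0.00 + 0.15)
  = 2.2200 / 0.1500 = 14.800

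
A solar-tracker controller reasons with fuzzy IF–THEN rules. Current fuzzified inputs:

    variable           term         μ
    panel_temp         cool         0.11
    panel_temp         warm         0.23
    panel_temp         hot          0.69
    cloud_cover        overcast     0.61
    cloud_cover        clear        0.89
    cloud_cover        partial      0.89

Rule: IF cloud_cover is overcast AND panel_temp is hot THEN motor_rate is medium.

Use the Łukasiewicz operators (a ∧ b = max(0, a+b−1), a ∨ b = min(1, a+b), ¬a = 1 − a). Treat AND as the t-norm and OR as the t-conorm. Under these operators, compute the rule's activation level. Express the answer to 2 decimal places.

0.30

firing strength: overcast=0.61, hot=0.69; AND[max(0, a+b−1)] → w = 0.30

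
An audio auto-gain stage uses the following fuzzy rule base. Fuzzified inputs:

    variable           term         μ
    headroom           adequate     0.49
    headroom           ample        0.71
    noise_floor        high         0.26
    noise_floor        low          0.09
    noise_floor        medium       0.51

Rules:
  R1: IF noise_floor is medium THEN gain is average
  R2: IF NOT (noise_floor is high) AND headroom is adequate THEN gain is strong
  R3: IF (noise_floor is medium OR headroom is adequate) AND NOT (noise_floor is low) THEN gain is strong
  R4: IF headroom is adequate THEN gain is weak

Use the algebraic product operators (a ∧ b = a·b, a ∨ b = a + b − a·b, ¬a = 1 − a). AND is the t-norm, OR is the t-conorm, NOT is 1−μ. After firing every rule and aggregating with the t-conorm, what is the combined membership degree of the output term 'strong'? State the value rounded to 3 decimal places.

0.798

R1: medium=0.51 → w = 0.5100
R2: ¬high=1−0.26=0.74, adequate=0.49; AND[a·b] → w = 0.3626
R3: (medium=0.51 OR adequate=0.49) = 0.7501; AND[a·b] with ¬low=1−0.09=0.91 → w = 0.6826
R4: adequate=0.49 → w = 0.4900
Rules with consequent 'strong': {R2, R3} → strengths 0.3626, 0.6826
Aggregate via t-conorm [a + b − a·b]: 0.7977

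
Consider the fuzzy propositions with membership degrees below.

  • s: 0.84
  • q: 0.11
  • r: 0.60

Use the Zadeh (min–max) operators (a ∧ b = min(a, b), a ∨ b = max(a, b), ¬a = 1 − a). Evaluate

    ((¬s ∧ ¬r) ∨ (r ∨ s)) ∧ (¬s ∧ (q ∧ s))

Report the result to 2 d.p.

¬s = 1 − 0.84 = 0.16
¬r = 1 − 0.60 = 0.40
¬s ∧ ¬r = min(a, b) on (0.16, 0.40) = 0.16
r ∨ s = max(a, b) on (0.60, 0.84) = 0.84
(¬s ∧ ¬r) ∨ (r ∨ s) = max(a, b) on (0.16, 0.84) = 0.84
¬s = 1 − 0.84 = 0.16
q ∧ s = min(a, b) on (0.11, 0.84) = 0.11
¬s ∧ (q ∧ s) = min(a, b) on (0.16, 0.11) = 0.11
((¬s ∧ ¬r) ∨ (r ∨ s)) ∧ (¬s ∧ (q ∧ s)) = min(a, b) on (0.84, 0.11) = 0.11

0.11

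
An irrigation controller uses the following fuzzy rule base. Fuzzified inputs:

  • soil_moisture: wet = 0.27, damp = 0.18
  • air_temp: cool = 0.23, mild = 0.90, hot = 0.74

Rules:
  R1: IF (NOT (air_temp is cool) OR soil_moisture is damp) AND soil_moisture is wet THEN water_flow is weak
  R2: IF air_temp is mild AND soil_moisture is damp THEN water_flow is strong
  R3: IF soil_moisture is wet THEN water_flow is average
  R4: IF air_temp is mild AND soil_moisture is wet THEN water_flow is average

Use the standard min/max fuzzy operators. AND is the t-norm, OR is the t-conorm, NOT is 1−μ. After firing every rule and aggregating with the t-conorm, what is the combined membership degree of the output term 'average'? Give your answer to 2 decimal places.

0.27

R1: (¬cool=1−0.23=0.77 OR damp=0.18) = 0.77; AND[min(a, b)] with wet=0.27 → w = 0.27
R2: mild=0.90, damp=0.18; AND[min(a, b)] → w = 0.18
R3: wet=0.27 → w = 0.27
R4: mild=0.90, wet=0.27; AND[min(a, b)] → w = 0.27
Rules with consequent 'average': {R3, R4} → strengths 0.27, 0.27
Aggregate via t-conorm [max(a, b)]: 0.27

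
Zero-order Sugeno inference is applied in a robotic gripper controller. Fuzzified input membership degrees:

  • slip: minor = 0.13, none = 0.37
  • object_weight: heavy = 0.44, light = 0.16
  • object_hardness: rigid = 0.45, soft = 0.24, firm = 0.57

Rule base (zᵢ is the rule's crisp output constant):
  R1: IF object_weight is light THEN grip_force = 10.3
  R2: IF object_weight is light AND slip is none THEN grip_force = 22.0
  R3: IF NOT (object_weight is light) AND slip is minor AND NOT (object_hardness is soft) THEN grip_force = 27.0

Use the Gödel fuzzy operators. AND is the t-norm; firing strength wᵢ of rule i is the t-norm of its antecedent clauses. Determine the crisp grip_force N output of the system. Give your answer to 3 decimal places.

19.284

R1 (z=10.3): light=0.16 → w = 0.16
R2 (z=22.0): light=0.16, none=0.37; AND[min(a, b)] → w = 0.16
R3 (z=27.0): ¬light=1−0.16=0.84, minor=0.13, ¬soft=1−0.24=0.76; AND[min(a, b)] → w = 0.13
Weighted average = (0.16·10.3 + 0.16·22.0 + 0.13·27.0) / (0.16 + 0.16 + 0.13)
  = 8.6780 / 0.4500 = 19.284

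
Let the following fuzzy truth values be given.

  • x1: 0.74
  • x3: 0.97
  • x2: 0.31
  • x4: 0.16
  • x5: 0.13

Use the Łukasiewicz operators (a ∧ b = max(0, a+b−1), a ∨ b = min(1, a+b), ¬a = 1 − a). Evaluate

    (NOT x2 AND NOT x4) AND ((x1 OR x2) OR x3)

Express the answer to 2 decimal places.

NOT x2 = 1 − 0.31 = 0.69
NOT x4 = 1 − 0.16 = 0.84
NOT x2 AND NOT x4 = max(0, a+b−1) on (0.69, 0.84) = 0.53
x1 OR x2 = min(1, a+b) on (0.74, 0.31) = 1.00
(x1 OR x2) OR x3 = min(1, a+b) on (1.00, 0.97) = 1.00
(NOT x2 AND NOT x4) AND ((x1 OR x2) OR x3) = max(0, a+b−1) on (0.53, 1.00) = 0.53

0.53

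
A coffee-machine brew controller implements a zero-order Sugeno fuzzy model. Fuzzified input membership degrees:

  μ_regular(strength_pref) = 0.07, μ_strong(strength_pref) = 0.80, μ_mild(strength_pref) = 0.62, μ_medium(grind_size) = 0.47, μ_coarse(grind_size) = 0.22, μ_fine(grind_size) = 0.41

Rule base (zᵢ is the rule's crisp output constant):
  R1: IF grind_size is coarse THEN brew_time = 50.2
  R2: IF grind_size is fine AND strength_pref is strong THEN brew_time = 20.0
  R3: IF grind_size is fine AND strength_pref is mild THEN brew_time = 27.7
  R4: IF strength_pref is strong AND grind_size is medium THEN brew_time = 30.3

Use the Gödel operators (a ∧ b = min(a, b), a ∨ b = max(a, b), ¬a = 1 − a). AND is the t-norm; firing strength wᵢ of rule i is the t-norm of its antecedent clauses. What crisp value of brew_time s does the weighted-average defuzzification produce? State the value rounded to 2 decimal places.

29.70

R1 (z=50.2): coarse=0.22 → w = 0.22
R2 (z=20.0): fine=0.41, strong=0.80; AND[min(a, b)] → w = 0.41
R3 (z=27.7): fine=0.41, mild=0.62; AND[min(a, b)] → w = 0.41
R4 (z=30.3): strong=0.80, medium=0.47; AND[min(a, b)] → w = 0.47
Weighted average = (0.22·50.2 + 0.41·20.0 + 0.41·27.7 + 0.47·30.3) / (0.22 + 0.41 + 0.41 + 0.47)
  = 44.8420 / 1.5100 = 29.70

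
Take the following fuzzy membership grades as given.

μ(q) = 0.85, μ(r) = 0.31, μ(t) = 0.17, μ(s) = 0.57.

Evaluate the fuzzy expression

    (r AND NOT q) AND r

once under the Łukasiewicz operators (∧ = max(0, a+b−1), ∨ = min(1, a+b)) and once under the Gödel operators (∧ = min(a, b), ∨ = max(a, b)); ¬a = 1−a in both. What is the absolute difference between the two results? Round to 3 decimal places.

Under Łukasiewicz:
  NOT q = 1 − 0.85 = 0.15
  r AND NOT q = max(0, a+b−1) on (0.31, 0.15) = 0.00
  (r AND NOT q) AND r = max(0, a+b−1) on (0.00, 0.31) = 0.00
  → value = 0.0000
Under Gödel:
  NOT q = 1 − 0.85 = 0.15
  r AND NOT q = min(a, b) on (0.31, 0.15) = 0.15
  (r AND NOT q) AND r = min(a, b) on (0.15, 0.31) = 0.15
  → value = 0.1500
|0.0000 − 0.1500| = 0.150

0.150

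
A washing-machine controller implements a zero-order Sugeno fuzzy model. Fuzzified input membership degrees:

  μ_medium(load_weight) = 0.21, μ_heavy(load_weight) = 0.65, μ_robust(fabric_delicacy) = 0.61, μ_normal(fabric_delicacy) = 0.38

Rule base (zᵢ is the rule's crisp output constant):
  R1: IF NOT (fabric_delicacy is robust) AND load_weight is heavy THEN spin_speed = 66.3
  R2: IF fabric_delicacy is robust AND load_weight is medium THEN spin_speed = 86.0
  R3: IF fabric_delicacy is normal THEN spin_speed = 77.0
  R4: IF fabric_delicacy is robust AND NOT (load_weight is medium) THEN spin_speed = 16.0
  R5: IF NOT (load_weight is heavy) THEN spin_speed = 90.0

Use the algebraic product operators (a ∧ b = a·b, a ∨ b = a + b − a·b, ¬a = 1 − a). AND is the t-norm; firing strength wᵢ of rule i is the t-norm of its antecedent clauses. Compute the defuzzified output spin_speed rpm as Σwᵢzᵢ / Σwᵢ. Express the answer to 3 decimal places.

R1 (z=66.3): ¬robust=1−0.61=0.39, heavy=0.65; AND[a·b] → w = 0.2535
R2 (z=86.0): robust=0.61, medium=0.21; AND[a·b] → w = 0.1281
R3 (z=77.0): normal=0.38 → w = 0.3800
R4 (z=16.0): robust=0.61, ¬medium=1−0.21=0.79; AND[a·b] → w = 0.4819
R5 (z=90.0): ¬heavy=1−0.65=0.35 → w = 0.3500
Weighted average = (0.2535·66.3 + 0.1281·86.0 + 0.3800·77.0 + 0.4819·16.0 + 0.3500·90.0) / (0.2535 + 0.1281 + 0.3800 + 0.4819 + 0.3500)
  = 96.2940 / 1.5935 = 60.429

60.429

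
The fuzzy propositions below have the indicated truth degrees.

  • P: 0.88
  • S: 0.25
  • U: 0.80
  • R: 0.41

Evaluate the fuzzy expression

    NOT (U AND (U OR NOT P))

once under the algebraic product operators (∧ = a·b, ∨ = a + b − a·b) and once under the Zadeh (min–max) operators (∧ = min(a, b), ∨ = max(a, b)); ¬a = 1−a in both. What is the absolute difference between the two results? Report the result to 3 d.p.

Under algebraic product:
  NOT P = 1 − 0.8800 = 0.1200
  U OR NOT P = a + b − a·b on (0.8000, 0.1200) = 0.8240
  U AND (U OR NOT P) = a·b on (0.8000, 0.8240) = 0.6592
  NOT (U AND (U OR NOT P)) = 1 − 0.6592 = 0.3408
  → value = 0.3408
Under Zadeh (min–max):
  NOT P = 1 − 0.88 = 0.12
  U OR NOT P = max(a, b) on (0.80, 0.12) = 0.80
  U AND (U OR NOT P) = min(a, b) on (0.80, 0.80) = 0.80
  NOT (U AND (U OR NOT P)) = 1 − 0.80 = 0.20
  → value = 0.2000
|0.3408 − 0.2000| = 0.141

0.141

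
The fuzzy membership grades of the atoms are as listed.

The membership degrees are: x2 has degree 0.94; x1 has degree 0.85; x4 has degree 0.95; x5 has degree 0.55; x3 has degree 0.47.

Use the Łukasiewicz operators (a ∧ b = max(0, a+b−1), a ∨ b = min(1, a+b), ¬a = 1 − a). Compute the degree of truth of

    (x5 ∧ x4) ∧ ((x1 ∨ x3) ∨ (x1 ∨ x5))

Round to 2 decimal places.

x5 ∧ x4 = max(0, a+b−1) on (0.55, 0.95) = 0.50
x1 ∨ x3 = min(1, a+b) on (0.85, 0.47) = 1.00
x1 ∨ x5 = min(1, a+b) on (0.85, 0.55) = 1.00
(x1 ∨ x3) ∨ (x1 ∨ x5) = min(1, a+b) on (1.00, 1.00) = 1.00
(x5 ∧ x4) ∧ ((x1 ∨ x3) ∨ (x1 ∨ x5)) = max(0, a+b−1) on (0.50, 1.00) = 0.50

0.50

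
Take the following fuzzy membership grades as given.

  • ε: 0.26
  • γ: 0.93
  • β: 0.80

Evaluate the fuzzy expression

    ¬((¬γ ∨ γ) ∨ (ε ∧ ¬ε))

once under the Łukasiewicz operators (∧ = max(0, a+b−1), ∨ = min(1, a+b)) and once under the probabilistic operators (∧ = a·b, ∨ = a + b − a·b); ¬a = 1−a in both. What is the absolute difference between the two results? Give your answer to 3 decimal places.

Under Łukasiewicz:
  ¬γ = 1 − 0.93 = 0.07
  ¬γ ∨ γ = min(1, a+b) on (0.07, 0.93) = 1.00
  ¬ε = 1 − 0.26 = 0.74
  ε ∧ ¬ε = max(0, a+b−1) on (0.26, 0.74) = 0.00
  (¬γ ∨ γ) ∨ (ε ∧ ¬ε) = min(1, a+b) on (1.00, 0.00) = 1.00
  ¬((¬γ ∨ γ) ∨ (ε ∧ ¬ε)) = 1 − 1.00 = 0.00
  → value = 0.0000
Under probabilistic:
  ¬γ = 1 − 0.9300 = 0.0700
  ¬γ ∨ γ = a + b − a·b on (0.0700, 0.9300) = 0.9349
  ¬ε = 1 − 0.2600 = 0.7400
  ε ∧ ¬ε = a·b on (0.2600, 0.7400) = 0.1924
  (¬γ ∨ γ) ∨ (ε ∧ ¬ε) = a + b − a·b on (0.9349, 0.1924) = 0.9474
  ¬((¬γ ∨ γ) ∨ (ε ∧ ¬ε)) = 1 − 0.9474 = 0.0526
  → value = 0.0526
|0.0000 − 0.0526| = 0.053

0.053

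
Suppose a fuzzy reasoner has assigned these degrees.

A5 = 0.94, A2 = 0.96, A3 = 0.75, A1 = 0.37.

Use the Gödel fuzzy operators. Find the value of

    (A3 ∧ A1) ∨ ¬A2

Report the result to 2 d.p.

0.37

A3 ∧ A1 = min(a, b) on (0.75, 0.37) = 0.37
¬A2 = 1 − 0.96 = 0.04
(A3 ∧ A1) ∨ ¬A2 = max(a, b) on (0.37, 0.04) = 0.37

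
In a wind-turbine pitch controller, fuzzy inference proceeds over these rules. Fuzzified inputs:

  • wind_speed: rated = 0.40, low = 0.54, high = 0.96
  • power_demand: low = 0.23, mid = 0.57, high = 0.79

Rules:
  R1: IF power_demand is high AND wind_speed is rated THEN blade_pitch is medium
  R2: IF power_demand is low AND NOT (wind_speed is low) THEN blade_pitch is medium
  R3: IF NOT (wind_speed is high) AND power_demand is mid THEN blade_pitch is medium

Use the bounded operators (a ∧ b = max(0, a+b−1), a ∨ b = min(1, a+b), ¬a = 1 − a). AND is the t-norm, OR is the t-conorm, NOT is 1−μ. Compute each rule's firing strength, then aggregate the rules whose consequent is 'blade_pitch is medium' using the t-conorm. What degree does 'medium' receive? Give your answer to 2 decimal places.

R1: high=0.79, rated=0.40; AND[max(0, a+b−1)] → w = 0.19
R2: low=0.23, ¬low=1−0.54=0.46; AND[max(0, a+b−1)] → w = 0.00
R3: ¬high=1−0.96=0.04, mid=0.57; AND[max(0, a+b−1)] → w = 0.00
Rules with consequent 'medium': {R1, R2, R3} → strengths 0.19, 0.00, 0.00
Aggregate via t-conorm [min(1, a+b)]: 0.19

0.19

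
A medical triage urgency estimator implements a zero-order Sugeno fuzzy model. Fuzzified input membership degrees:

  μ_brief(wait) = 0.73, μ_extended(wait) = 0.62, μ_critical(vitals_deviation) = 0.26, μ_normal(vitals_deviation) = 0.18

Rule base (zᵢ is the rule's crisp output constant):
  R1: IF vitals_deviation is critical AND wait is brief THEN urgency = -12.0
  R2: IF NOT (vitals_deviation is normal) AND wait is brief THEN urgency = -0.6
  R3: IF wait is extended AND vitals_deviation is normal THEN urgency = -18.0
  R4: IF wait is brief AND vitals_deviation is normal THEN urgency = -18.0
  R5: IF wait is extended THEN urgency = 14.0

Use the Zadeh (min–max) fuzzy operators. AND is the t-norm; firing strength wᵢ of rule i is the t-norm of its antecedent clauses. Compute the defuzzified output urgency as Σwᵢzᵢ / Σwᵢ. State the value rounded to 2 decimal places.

R1 (z=-12.0): critical=0.26, brief=0.73; AND[min(a, b)] → w = 0.26
R2 (z=-0.6): ¬normal=1−0.18=0.82, brief=0.73; AND[min(a, b)] → w = 0.73
R3 (z=-18.0): extended=0.62, normal=0.18; AND[min(a, b)] → w = 0.18
R4 (z=-18.0): brief=0.73, normal=0.18; AND[min(a, b)] → w = 0.18
R5 (z=14.0): extended=0.62 → w = 0.62
Weighted average = (0.26·-12.0 + 0.73·-0.6 + 0.18·-18.0 + 0.18·-18.0 + 0.62·14.0) / (0.26 + 0.73 + 0.18 + 0.18 + 0.62)
  = -1.3580 / 1.9700 = -0.69

-0.69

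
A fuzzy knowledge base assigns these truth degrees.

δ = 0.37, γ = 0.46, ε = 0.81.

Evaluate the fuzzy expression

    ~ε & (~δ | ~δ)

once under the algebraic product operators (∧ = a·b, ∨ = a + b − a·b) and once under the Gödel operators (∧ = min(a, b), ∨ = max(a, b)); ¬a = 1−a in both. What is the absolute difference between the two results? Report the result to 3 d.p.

Under algebraic product:
  ~ε = 1 − 0.8100 = 0.1900
  ~δ = 1 − 0.3700 = 0.6300
  ~δ = 1 − 0.3700 = 0.6300
  ~δ | ~δ = a + b − a·b on (0.6300, 0.6300) = 0.8631
  ~ε & (~δ | ~δ) = a·b on (0.1900, 0.8631) = 0.1640
  → value = 0.1640
Under Gödel:
  ~ε = 1 − 0.81 = 0.19
  ~δ = 1 − 0.37 = 0.63
  ~δ = 1 − 0.37 = 0.63
  ~δ | ~δ = max(a, b) on (0.63, 0.63) = 0.63
  ~ε & (~δ | ~δ) = min(a, b) on (0.19, 0.63) = 0.19
  → value = 0.1900
|0.1640 − 0.1900| = 0.026

0.026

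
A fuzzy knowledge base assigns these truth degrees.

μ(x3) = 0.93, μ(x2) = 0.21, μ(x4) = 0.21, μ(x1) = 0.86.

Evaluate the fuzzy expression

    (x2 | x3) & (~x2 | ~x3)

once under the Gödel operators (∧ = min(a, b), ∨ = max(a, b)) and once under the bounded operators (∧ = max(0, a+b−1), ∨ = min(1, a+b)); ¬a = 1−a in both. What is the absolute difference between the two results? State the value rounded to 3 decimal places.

Under Gödel:
  x2 | x3 = max(a, b) on (0.21, 0.93) = 0.93
  ~x2 = 1 − 0.21 = 0.79
  ~x3 = 1 − 0.93 = 0.07
  ~x2 | ~x3 = max(a, b) on (0.79, 0.07) = 0.79
  (x2 | x3) & (~x2 | ~x3) = min(a, b) on (0.93, 0.79) = 0.79
  → value = 0.7900
Under bounded:
  x2 | x3 = min(1, a+b) on (0.21, 0.93) = 1.00
  ~x2 = 1 − 0.21 = 0.79
  ~x3 = 1 − 0.93 = 0.07
  ~x2 | ~x3 = min(1, a+b) on (0.79, 0.07) = 0.86
  (x2 | x3) & (~x2 | ~x3) = max(0, a+b−1) on (1.00, 0.86) = 0.86
  → value = 0.8600
|0.7900 − 0.8600| = 0.070

0.070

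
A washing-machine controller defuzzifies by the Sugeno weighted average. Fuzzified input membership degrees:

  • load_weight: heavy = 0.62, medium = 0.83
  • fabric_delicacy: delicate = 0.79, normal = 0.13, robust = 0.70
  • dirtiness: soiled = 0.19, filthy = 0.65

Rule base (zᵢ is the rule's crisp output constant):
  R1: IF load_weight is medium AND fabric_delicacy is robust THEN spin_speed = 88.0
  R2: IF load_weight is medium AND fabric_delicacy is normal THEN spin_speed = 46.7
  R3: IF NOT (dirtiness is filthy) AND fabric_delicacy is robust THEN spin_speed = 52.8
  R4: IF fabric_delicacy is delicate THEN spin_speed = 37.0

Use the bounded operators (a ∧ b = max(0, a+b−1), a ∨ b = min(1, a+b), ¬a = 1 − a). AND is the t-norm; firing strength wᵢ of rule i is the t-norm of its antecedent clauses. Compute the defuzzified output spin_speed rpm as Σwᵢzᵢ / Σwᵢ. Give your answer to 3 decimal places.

R1 (z=88.0): medium=0.83, robust=0.70; AND[max(0, a+b−1)] → w = 0.53
R2 (z=46.7): medium=0.83, normal=0.13; AND[max(0, a+b−1)] → w = 0.00
R3 (z=52.8): ¬filthy=1−0.65=0.35, robust=0.70; AND[max(0, a+b−1)] → w = 0.05
R4 (z=37.0): delicate=0.79 → w = 0.79
Weighted average = (0.53·88.0 + 0.00·46.7 + 0.05·52.8 + 0.79·37.0) / (0.53 + 0.00 + 0.05 + 0.79)
  = 78.5100 / 1.3700 = 57.307

57.307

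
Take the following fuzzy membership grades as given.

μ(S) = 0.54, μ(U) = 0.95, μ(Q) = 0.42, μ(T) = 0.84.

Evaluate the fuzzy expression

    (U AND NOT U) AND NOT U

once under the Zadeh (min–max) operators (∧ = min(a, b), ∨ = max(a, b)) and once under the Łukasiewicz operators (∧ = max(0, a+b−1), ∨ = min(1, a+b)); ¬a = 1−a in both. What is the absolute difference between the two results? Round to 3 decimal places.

Under Zadeh (min–max):
  NOT U = 1 − 0.95 = 0.05
  U AND NOT U = min(a, b) on (0.95, 0.05) = 0.05
  NOT U = 1 − 0.95 = 0.05
  (U AND NOT U) AND NOT U = min(a, b) on (0.05, 0.05) = 0.05
  → value = 0.0500
Under Łukasiewicz:
  NOT U = 1 − 0.95 = 0.05
  U AND NOT U = max(0, a+b−1) on (0.95, 0.05) = 0.00
  NOT U = 1 − 0.95 = 0.05
  (U AND NOT U) AND NOT U = max(0, a+b−1) on (0.00, 0.05) = 0.00
  → value = 0.0000
|0.0500 − 0.0000| = 0.050

0.050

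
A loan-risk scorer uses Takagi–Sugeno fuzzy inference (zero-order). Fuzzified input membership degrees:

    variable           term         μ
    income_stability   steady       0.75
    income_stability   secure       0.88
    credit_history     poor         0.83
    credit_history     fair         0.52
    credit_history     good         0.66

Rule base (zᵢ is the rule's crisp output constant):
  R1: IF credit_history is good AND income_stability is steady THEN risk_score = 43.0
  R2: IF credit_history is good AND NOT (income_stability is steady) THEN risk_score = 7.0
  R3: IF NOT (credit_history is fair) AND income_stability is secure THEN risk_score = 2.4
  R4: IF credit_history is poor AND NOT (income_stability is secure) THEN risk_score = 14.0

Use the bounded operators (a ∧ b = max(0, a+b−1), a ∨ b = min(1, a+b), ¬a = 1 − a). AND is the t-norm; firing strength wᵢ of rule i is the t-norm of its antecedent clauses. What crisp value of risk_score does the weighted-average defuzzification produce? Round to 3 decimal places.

R1 (z=43.0): good=0.66, steady=0.75; AND[max(0, a+b−1)] → w = 0.41
R2 (z=7.0): good=0.66, ¬steady=1−0.75=0.25; AND[max(0, a+b−1)] → w = 0.00
R3 (z=2.4): ¬fair=1−0.52=0.48, secure=0.88; AND[max(0, a+b−1)] → w = 0.36
R4 (z=14.0): poor=0.83, ¬secure=1−0.88=0.12; AND[max(0, a+b−1)] → w = 0.00
Weighted average = (0.41·43.0 + 0.00·7.0 + 0.36·2.4 + 0.00·14.0) / (0.41 + 0.00 + 0.36 + 0.00)
  = 18.4940 / 0.7700 = 24.018

24.018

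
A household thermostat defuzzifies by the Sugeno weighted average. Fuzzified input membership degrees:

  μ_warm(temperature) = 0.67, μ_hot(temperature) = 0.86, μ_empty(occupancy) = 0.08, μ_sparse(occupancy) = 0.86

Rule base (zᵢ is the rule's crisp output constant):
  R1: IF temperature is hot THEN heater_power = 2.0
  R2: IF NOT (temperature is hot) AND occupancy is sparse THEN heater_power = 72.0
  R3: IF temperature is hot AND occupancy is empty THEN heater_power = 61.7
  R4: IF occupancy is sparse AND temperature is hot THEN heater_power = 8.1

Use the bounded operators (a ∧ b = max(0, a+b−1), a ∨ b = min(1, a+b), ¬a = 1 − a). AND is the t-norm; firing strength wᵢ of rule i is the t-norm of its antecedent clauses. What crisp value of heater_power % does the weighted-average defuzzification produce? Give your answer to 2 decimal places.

R1 (z=2.0): hot=0.86 → w = 0.86
R2 (z=72.0): ¬hot=1−0.86=0.14, sparse=0.86; AND[max(0, a+b−1)] → w = 0.00
R3 (z=61.7): hot=0.86, empty=0.08; AND[max(0, a+b−1)] → w = 0.00
R4 (z=8.1): sparse=0.86, hot=0.86; AND[max(0, a+b−1)] → w = 0.72
Weighted average = (0.86·2.0 + 0.00·72.0 + 0.00·61.7 + 0.72·8.1) / (0.86 + 0.00 + 0.00 + 0.72)
  = 7.5520 / 1.5800 = 4.78

4.78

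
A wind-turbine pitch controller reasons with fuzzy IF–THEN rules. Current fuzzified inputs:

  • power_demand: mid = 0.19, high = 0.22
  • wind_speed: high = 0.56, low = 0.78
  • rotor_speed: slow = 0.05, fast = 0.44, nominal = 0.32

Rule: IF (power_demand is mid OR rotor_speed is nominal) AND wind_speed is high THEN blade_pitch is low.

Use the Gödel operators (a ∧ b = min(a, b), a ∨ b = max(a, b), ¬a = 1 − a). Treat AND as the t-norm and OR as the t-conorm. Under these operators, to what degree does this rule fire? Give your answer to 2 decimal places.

firing strength: (mid=0.19 OR nominal=0.32) = 0.32; AND[min(a, b)] with high=0.56 → w = 0.32

0.32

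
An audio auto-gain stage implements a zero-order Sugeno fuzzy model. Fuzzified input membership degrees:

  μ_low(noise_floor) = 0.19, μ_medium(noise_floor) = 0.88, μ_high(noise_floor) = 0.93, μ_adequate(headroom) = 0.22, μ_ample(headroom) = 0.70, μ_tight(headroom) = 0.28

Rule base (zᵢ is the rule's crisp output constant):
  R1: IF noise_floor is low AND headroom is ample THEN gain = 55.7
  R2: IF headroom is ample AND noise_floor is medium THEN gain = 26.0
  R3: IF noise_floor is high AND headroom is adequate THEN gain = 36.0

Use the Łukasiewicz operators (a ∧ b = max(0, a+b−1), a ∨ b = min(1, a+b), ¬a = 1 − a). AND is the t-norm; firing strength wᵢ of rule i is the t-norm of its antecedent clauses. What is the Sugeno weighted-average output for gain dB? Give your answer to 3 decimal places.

28.055

R1 (z=55.7): low=0.19, ample=0.70; AND[max(0, a+b−1)] → w = 0.00
R2 (z=26.0): ample=0.70, medium=0.88; AND[max(0, a+b−1)] → w = 0.58
R3 (z=36.0): high=0.93, adequate=0.22; AND[max(0, a+b−1)] → w = 0.15
Weighted average = (0.00·55.7 + 0.58·26.0 + 0.15·36.0) / (0.00 + 0.58 + 0.15)
  = 20.4800 / 0.7300 = 28.055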